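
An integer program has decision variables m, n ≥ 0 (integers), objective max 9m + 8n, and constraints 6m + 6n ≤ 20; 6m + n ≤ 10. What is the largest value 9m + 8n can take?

25

(m,n)=(1,2): 6·1+6·2=18≤20, 6·1+1·2=8≤10, objective 25.
(m,n)=(0,3): 6·0+6·3=18≤20, 6·0+1·3=3≤10, objective 24.
(m,n)=(1,1): 6·1+6·1=12≤20, 6·1+1·1=7≤10, objective 17.
(m,n)=(0,2): 6·0+6·2=12≤20, 6·0+1·2=2≤10, objective 16.
The best lattice point is (1,2), giving 25.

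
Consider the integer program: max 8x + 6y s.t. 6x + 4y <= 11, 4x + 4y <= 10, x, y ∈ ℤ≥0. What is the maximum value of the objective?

The continuous relaxation peaks at (0.5, 2) with value 16.00; rounding to a feasible lattice point costs some objective.
(x,y)=(1,1): 6·1+4·1=10≤11, 4·1+4·1=8≤10, objective 14.
(x,y)=(0,2): 6·0+4·2=8≤11, 4·0+4·2=8≤10, objective 12.
The best lattice point is (1,1), giving 14.

14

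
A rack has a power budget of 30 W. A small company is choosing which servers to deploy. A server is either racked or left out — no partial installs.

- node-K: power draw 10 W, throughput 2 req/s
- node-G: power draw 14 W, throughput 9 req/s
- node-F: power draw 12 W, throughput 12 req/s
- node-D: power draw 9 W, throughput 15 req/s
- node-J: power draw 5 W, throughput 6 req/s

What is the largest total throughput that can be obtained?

33

Treat it as a binary knapsack problem.
Allowing fractional choices, the relaxed optimum would be about 35.6, but servers are indivisible.
node-F + node-D: power draw 12 + 9 = 21 ≤ 30, throughput 12 + 15 = 27.
node-F + node-D + node-J: power draw 12 + 9 + 5 = 26 ≤ 30, throughput 12 + 15 + 6 = 33.
node-G + node-D + node-J: power draw 14 + 9 + 5 = 28 ≤ 30, throughput 9 + 15 + 6 = 30.
Best is node-F, node-D, and node-J with total throughput 33.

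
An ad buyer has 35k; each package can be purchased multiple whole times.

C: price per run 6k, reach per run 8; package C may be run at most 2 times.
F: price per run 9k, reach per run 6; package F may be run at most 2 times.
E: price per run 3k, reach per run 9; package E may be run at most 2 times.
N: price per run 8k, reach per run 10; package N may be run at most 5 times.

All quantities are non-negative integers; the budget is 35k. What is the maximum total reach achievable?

54

2×C, 2×E, and 2×N: price 34 ≤ 35, reach 2·8 + 2·9 + 2·10 = 54.
2×C, 1×F, 2×E, and 1×N: price 35 ≤ 35, reach 2·8 + 1·6 + 2·9 + 1·10 = 50.
Best is 54.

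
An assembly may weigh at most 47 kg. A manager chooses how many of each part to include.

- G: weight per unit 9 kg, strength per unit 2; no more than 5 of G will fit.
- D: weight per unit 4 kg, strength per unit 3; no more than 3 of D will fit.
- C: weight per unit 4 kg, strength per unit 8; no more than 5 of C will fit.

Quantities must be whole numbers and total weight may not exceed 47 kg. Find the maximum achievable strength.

51

2×G, 2×D, and 5×C: weight 46 ≤ 47, strength 2·2 + 2·3 + 5·8 = 50.
1×G, 3×D, and 5×C: weight 41 ≤ 47, strength 1·2 + 3·3 + 5·8 = 51.
Best is 51.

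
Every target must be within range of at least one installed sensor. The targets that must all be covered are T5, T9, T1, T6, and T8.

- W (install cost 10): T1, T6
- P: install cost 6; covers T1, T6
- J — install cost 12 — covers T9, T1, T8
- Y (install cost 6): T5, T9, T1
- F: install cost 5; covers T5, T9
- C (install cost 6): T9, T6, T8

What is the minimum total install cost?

12

This is a weighted set-cover instance.
Choose Y and C: together they cover T5, T9, T1, T6, T8 — every target.
Total install cost: 6 + 6 = 12.
No cover costs less than 12.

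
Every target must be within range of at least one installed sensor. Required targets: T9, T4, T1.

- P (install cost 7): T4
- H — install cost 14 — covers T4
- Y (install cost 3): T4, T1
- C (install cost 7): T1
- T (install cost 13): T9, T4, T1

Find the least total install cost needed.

The greedy cost-per-new-target heuristic would pick Y and T for 16, but a cheaper cover exists.
T alone covers T9, T4, T1 — every target.
Total install cost: 13.
No cover costs less than 13.

13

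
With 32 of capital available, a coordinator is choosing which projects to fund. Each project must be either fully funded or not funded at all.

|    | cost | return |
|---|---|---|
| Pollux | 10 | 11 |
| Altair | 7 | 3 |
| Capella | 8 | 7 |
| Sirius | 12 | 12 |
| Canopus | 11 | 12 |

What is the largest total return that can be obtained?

31

Capella + Sirius + Canopus: cost 8 + 12 + 11 = 31 ≤ 32, return 7 + 12 + 12 = 31.
Pollux + Capella + Canopus: cost 10 + 8 + 11 = 29 ≤ 32, return 11 + 7 + 12 = 30.
Pollux + Capella + Sirius: cost 10 + 8 + 12 = 30 ≤ 32, return 11 + 7 + 12 = 30.
Best is Capella, Sirius, and Canopus with total return 31.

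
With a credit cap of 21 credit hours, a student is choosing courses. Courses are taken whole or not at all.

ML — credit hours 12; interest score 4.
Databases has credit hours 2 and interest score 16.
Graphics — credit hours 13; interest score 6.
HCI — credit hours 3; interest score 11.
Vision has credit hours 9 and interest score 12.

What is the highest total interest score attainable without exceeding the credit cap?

39

Take Databases, HCI, and Vision: credit hours 2 + 3 + 9 = 14 ≤ 21, interest score 16 + 11 + 12 = 39.
No other feasible combination does better.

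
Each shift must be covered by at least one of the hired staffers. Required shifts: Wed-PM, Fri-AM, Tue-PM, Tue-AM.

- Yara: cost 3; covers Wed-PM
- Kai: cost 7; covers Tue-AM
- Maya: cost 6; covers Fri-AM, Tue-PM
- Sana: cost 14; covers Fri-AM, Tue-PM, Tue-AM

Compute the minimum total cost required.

Choose Yara, Kai, and Maya: together they cover Wed-PM, Fri-AM, Tue-PM, Tue-AM — every shift.
Total cost: 3 + 7 + 6 = 16.
No cover costs less than 16.

16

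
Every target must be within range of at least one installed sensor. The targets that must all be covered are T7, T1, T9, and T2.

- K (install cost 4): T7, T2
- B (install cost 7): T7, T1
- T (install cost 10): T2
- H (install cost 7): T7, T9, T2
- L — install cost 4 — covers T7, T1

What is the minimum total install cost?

The greedy cost-per-new-target heuristic would pick K, L, and H for 15, but a cheaper cover exists.
Choose H and L: together they cover T7, T1, T9, T2 — every target.
Total install cost: 7 + 4 = 11.
No cover costs less than 11.

11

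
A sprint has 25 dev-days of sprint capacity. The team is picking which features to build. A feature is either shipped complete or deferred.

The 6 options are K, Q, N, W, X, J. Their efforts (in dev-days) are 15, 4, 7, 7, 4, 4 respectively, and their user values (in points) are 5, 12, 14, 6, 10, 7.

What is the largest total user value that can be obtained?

43

Take Q, N, X, and J: effort 4 + 7 + 4 + 4 = 19 ≤ 25, user value 12 + 14 + 10 + 7 = 43.
No other feasible combination does better.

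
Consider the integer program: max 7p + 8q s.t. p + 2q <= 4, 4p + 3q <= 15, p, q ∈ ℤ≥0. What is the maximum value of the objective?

22

(p,q)=(2,1): 1·2+2·1=4≤4, 4·2+3·1=11≤15, objective 22.
(p,q)=(3,0): 1·3+2·0=3≤4, 4·3+3·0=12≤15, objective 21.
(p,q)=(1,1): 1·1+2·1=3≤4, 4·1+3·1=7≤15, objective 15.
(p,q)=(2,0): 1·2+2·0=2≤4, 4·2+3·0=8≤15, objective 14.
The best lattice point is (2,1), giving 22.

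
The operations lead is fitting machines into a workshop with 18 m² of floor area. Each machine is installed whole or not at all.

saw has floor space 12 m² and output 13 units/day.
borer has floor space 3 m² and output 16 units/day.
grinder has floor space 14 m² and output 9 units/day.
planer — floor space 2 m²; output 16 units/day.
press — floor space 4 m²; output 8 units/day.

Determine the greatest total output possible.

45

Allowing fractional choices, the relaxed optimum would be about 49.8, but machines are indivisible.
saw + planer + press: floor space 12 + 2 + 4 = 18 ≤ 18, output 13 + 16 + 8 = 37.
saw + borer + planer: floor space 12 + 3 + 2 = 17 ≤ 18, output 13 + 16 + 16 = 45.
borer + planer + press: floor space 3 + 2 + 4 = 9 ≤ 18, output 16 + 16 + 8 = 40.
Best is saw, borer, and planer with total output 45.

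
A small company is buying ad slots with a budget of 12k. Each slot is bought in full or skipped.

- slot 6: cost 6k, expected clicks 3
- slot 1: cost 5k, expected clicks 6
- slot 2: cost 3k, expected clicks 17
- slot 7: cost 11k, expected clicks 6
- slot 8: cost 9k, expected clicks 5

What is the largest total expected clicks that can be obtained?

23

slot 2 + slot 8: cost 3 + 9 = 12 ≤ 12, expected clicks 17 + 5 = 22.
slot 1 + slot 2: cost 5 + 3 = 8 ≤ 12, expected clicks 6 + 17 = 23.
Best is slot 1 and slot 2 with total expected clicks 23.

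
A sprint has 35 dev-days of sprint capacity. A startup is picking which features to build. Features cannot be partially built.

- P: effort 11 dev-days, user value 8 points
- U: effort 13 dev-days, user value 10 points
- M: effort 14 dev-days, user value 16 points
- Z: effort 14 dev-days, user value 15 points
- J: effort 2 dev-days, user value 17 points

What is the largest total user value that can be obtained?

Take M, Z, and J: effort 14 + 14 + 2 = 30 ≤ 35, user value 16 + 15 + 17 = 48.
No other feasible combination does better.

48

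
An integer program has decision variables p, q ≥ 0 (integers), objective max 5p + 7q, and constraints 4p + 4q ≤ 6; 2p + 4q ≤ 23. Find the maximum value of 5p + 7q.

The continuous relaxation peaks at (0, 1.5) with value 10.50; rounding to a feasible lattice point costs some objective.
(p,q)=(0,1): 4·0+4·1=4≤6, 2·0+4·1=4≤23, objective 7.
(p,q)=(1,0): 4·1+4·0=4≤6, 2·1+4·0=2≤23, objective 5.
(p,q)=(0,0): 4·0+4·0=0≤6, 2·0+4·0=0≤23, objective 0.
The best lattice point is (0,1), giving 7.

7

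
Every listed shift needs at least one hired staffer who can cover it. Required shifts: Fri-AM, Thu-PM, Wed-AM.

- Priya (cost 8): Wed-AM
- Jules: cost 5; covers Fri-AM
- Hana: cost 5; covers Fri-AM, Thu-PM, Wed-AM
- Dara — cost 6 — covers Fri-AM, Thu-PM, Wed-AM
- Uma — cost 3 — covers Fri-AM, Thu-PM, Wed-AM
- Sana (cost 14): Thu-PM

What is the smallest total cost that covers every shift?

Uma alone covers Fri-AM, Thu-PM, Wed-AM — every shift.
Total cost: 3.

3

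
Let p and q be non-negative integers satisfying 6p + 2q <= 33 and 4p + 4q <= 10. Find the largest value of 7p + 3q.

14

The continuous relaxation peaks at (2.5, 0) with value 17.50; rounding to a feasible lattice point costs some objective.
(p,q)=(2,0): 6·2+2·0=12≤33, 4·2+4·0=8≤10, objective 14.
(p,q)=(1,1): 6·1+2·1=8≤33, 4·1+4·1=8≤10, objective 10.
(p,q)=(1,0): 6·1+2·0=6≤33, 4·1+4·0=4≤10, objective 7.
Maximum is 14 at (p,q)=(2,0).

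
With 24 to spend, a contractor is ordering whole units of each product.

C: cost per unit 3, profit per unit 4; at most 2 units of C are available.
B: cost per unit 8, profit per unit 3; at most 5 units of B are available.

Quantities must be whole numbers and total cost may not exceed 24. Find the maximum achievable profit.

Take 2×C and 2×B: cost 22 ≤ 24, profit 2·4 + 2·3 = 14.
C has the best ratio (4/3) and is taken to its limit of 2; remaining capacity is filled optimally with the others.

14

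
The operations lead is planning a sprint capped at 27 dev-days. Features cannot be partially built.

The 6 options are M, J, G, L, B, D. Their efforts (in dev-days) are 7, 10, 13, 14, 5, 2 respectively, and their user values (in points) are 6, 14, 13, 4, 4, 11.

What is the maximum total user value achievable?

38

Allowing fractional choices, the relaxed optimum would be about 39.7, but features are indivisible.
M + J + B + D: effort 7 + 10 + 5 + 2 = 24 ≤ 27, user value 6 + 14 + 4 + 11 = 35.
M + G + B + D: effort 7 + 13 + 5 + 2 = 27 ≤ 27, user value 6 + 13 + 4 + 11 = 34.
J + G + D: effort 10 + 13 + 2 = 25 ≤ 27, user value 14 + 13 + 11 = 38.
Best is J, G, and D with total user value 38.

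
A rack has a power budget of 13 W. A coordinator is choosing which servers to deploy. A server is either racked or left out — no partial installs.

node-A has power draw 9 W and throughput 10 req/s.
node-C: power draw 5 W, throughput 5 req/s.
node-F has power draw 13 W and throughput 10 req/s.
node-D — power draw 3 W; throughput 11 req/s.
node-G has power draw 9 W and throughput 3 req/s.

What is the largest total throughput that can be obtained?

21

This is an integer program with binary decision variables.
Allowing fractional choices, the relaxed optimum would be about 22.0, but servers are indivisible.
node-C + node-D: power draw 5 + 3 = 8 ≤ 13, throughput 5 + 11 = 16.
node-A + node-D: power draw 9 + 3 = 12 ≤ 13, throughput 10 + 11 = 21.
Best is node-A and node-D with total throughput 21.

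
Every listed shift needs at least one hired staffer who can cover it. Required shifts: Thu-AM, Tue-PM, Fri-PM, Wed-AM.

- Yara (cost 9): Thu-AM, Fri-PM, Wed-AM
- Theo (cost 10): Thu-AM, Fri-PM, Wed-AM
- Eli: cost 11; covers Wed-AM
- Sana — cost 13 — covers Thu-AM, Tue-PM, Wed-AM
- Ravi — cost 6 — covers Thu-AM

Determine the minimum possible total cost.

Choose Yara and Sana: together they cover Thu-AM, Tue-PM, Fri-PM, Wed-AM — every shift.
Total cost: 9 + 13 = 22.
No cover costs less than 22.

22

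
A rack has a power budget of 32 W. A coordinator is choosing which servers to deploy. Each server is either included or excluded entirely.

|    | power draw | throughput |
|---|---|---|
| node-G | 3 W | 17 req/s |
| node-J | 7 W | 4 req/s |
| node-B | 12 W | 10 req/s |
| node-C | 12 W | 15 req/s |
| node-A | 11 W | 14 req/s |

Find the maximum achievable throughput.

46

Allowing fractional choices, the relaxed optimum would be about 51.0, but servers are indivisible.
node-G + node-C + node-A: power draw 3 + 12 + 11 = 26 ≤ 32, throughput 17 + 15 + 14 = 46.
node-G + node-B + node-C: power draw 3 + 12 + 12 = 27 ≤ 32, throughput 17 + 10 + 15 = 42.
Best is node-G, node-C, and node-A with total throughput 46.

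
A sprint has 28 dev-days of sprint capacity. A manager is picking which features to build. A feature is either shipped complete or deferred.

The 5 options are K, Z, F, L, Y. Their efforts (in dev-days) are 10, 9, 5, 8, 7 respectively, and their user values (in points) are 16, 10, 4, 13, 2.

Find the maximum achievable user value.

This is an integer program with binary decision variables.
Allowing fractional choices, the relaxed optimum would be about 39.8, but features are indivisible.
K + F + L: effort 10 + 5 + 8 = 23 ≤ 28, user value 16 + 4 + 13 = 33.
K + Z + L: effort 10 + 9 + 8 = 27 ≤ 28, user value 16 + 10 + 13 = 39.
K + L + Y: effort 10 + 8 + 7 = 25 ≤ 28, user value 16 + 13 + 2 = 31.
Best is K, Z, and L with total user value 39.

39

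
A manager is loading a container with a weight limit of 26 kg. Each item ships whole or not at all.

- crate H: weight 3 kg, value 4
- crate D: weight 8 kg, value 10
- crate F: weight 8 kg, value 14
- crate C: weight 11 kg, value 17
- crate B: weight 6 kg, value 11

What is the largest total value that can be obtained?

42

This is an integer program with binary decision variables.
Allowing fractional choices, the relaxed optimum would be about 43.3, but items are indivisible.
crate D + crate C + crate B: weight 8 + 11 + 6 = 25 ≤ 26, value 10 + 17 + 11 = 38.
crate F + crate C + crate B: weight 8 + 11 + 6 = 25 ≤ 26, value 14 + 17 + 11 = 42.
crate H + crate D + crate F + crate B: weight 3 + 8 + 8 + 6 = 25 ≤ 26, value 4 + 10 + 14 + 11 = 39.
Best is crate F, crate C, and crate B with total value 42.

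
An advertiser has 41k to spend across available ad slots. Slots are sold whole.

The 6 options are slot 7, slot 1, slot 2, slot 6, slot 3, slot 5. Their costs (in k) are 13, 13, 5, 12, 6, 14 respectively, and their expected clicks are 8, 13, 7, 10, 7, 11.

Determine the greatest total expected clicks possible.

38

This is a 0-1 knapsack instance.
Take slot 1, slot 2, slot 3, and slot 5: cost 13 + 5 + 6 + 14 = 38 ≤ 41, expected clicks 13 + 7 + 7 + 11 = 38.
No other feasible combination does better.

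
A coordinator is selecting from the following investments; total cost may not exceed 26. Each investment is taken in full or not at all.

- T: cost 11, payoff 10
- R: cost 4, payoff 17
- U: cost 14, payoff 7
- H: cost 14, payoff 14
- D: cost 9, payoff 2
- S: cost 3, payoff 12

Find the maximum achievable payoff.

43

Allowing fractional choices, the relaxed optimum would be about 47.5, but investments are indivisible.
T + R + S: cost 11 + 4 + 3 = 18 ≤ 26, payoff 10 + 17 + 12 = 39.
R + U + S: cost 4 + 14 + 3 = 21 ≤ 26, payoff 17 + 7 + 12 = 36.
R + H + S: cost 4 + 14 + 3 = 21 ≤ 26, payoff 17 + 14 + 12 = 43.
Best is R, H, and S with total payoff 43.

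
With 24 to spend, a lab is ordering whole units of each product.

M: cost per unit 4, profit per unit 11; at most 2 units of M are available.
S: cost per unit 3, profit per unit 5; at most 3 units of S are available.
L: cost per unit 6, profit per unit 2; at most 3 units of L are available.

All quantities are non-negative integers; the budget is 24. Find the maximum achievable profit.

2×M, 3×S, and 1×L: cost 23 ≤ 24, profit 2·11 + 3·5 + 1·2 = 39.
2×M and 3×S: cost 17 ≤ 24, profit 2·11 + 3·5 = 37.
Best is 39.

39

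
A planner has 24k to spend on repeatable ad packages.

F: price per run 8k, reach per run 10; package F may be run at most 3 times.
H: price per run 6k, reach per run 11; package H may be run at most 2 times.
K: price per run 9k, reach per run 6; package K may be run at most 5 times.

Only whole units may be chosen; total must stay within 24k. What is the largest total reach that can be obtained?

This is a bounded integer knapsack.
1×F and 2×H: price 20 ≤ 24, reach 1·10 + 2·11 = 32.
2×F and 1×H: price 22 ≤ 24, reach 2·10 + 1·11 = 31.
Best is 32.

32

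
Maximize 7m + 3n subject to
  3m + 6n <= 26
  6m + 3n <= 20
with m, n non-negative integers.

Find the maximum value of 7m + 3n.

The continuous relaxation peaks at (3.33, 0) with value 23.33; rounding to a feasible lattice point costs some objective.
(m,n)=(3,0): 3·3+6·0=9≤26, 6·3+3·0=18≤20, objective 21.
(m,n)=(2,1): 3·2+6·1=12≤26, 6·2+3·1=15≤20, objective 17.
No feasible integer point exceeds 21.

21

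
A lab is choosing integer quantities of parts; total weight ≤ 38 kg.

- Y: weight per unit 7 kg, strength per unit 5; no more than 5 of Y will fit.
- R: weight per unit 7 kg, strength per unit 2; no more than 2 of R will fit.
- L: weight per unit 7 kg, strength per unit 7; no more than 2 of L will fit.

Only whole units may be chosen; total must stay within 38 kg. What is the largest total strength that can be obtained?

3×Y and 2×L: weight 35 ≤ 38, strength 3·5 + 2·7 = 29.
4×Y and 1×L: weight 35 ≤ 38, strength 4·5 + 1·7 = 27.
Best is 29.

29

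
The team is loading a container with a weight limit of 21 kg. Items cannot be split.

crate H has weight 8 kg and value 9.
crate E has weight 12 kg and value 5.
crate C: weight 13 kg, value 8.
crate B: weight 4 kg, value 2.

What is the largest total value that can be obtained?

17

crate H + crate B: weight 8 + 4 = 12 ≤ 21, value 9 + 2 = 11.
crate H + crate C: weight 8 + 13 = 21 ≤ 21, value 9 + 8 = 17.
crate H + crate E: weight 8 + 12 = 20 ≤ 21, value 9 + 5 = 14.
Best is crate H and crate C with total value 17.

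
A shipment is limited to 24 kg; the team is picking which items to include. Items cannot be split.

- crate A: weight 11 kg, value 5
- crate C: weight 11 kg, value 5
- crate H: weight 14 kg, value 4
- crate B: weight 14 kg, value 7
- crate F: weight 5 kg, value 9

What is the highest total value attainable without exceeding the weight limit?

16

Allowing fractional choices, the relaxed optimum would be about 18.3, but items are indivisible.
crate B + crate F: weight 14 + 5 = 19 ≤ 24, value 7 + 9 = 16.
crate A + crate F: weight 11 + 5 = 16 ≤ 24, value 5 + 9 = 14.
Best is crate B and crate F with total value 16.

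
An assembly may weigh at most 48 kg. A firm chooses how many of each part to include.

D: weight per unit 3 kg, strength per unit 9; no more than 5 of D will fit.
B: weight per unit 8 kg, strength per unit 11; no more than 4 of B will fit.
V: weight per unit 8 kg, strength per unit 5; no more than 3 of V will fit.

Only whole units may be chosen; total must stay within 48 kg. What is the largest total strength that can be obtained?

89

5×D, 3×B, and 1×V: weight 47 ≤ 48, strength 5·9 + 3·11 + 1·5 = 83.
5×D and 4×B: weight 47 ≤ 48, strength 5·9 + 4·11 = 89.
Best is 89.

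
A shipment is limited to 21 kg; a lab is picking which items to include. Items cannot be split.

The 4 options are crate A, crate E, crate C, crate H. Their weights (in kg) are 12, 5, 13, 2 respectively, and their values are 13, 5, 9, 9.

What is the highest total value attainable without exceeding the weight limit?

Allowing fractional choices, the relaxed optimum would be about 28.4, but items are indivisible.
crate E + crate C + crate H: weight 5 + 13 + 2 = 20 ≤ 21, value 5 + 9 + 9 = 23.
crate A + crate E + crate H: weight 12 + 5 + 2 = 19 ≤ 21, value 13 + 5 + 9 = 27.
Best is crate A, crate E, and crate H with total value 27.

27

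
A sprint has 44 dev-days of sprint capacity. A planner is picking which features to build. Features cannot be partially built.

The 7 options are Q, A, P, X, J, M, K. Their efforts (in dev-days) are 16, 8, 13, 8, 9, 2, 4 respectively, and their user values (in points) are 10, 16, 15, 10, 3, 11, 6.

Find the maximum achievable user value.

Allowing fractional choices, the relaxed optimum would be about 63.6, but features are indivisible.
A + P + X + J + M + K: effort 8 + 13 + 8 + 9 + 2 + 4 = 44 ≤ 44, user value 16 + 15 + 10 + 3 + 11 + 6 = 61.
Q + A + P + M + K: effort 16 + 8 + 13 + 2 + 4 = 43 ≤ 44, user value 10 + 16 + 15 + 11 + 6 = 58.
A + P + X + M + K: effort 8 + 13 + 8 + 2 + 4 = 35 ≤ 44, user value 16 + 15 + 10 + 11 + 6 = 58.
Best is A, P, X, J, M, and K with total user value 61.

61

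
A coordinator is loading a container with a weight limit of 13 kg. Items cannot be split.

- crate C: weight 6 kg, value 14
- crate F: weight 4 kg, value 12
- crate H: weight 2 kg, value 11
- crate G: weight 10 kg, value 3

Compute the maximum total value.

37

This is a 0-1 knapsack instance.
Take crate C, crate F, and crate H: weight 6 + 4 + 2 = 12 ≤ 13, value 14 + 12 + 11 = 37.
No other feasible combination does better.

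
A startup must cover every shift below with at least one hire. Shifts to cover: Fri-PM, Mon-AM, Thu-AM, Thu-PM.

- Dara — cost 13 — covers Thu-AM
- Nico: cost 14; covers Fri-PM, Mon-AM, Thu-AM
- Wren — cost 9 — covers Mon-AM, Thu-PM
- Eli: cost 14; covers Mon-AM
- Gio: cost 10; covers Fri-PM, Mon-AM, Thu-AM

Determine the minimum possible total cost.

19

Choose Wren and Gio: together they cover Fri-PM, Mon-AM, Thu-AM, Thu-PM — every shift.
Total cost: 9 + 10 = 19.
No cover costs less than 19.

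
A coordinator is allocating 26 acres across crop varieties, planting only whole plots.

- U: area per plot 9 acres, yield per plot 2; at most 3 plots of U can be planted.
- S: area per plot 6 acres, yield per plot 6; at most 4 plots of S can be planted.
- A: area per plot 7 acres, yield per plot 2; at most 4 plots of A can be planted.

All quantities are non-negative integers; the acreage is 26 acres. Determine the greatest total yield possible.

3×S and 1×A: area 25 ≤ 26, yield 3·6 + 1·2 = 20.
4×S: area 24 ≤ 26, yield 4·6 = 24.
Best is 24.

24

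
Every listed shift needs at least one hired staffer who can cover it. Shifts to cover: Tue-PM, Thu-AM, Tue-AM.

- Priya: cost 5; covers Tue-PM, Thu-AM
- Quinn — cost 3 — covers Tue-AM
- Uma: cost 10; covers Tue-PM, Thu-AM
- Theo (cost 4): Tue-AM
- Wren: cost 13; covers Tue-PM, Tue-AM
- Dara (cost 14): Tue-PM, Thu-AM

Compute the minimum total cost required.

8

This is an integer covering problem.
Choose Priya and Quinn: together they cover Tue-PM, Thu-AM, Tue-AM — every shift.
Total cost: 5 + 3 = 8.
No cover costs less than 8.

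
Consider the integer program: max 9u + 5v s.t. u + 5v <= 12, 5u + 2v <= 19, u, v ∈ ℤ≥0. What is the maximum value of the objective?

(u,v)=(3,1): 1·3+5·1=8≤12, 5·3+2·1=17≤19, objective 32.
(u,v)=(2,2): 1·2+5·2=12≤12, 5·2+2·2=14≤19, objective 28.
(u,v)=(3,0): 1·3+5·0=3≤12, 5·3+2·0=15≤19, objective 27.
No feasible integer point exceeds 32.

32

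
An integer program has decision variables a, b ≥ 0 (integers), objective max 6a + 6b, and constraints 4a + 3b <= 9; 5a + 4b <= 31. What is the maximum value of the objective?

18

(a,b)=(0,3): 4·0+3·3=9≤9, 5·0+4·3=12≤31, objective 18.
(a,b)=(0,2): 4·0+3·2=6≤9, 5·0+4·2=8≤31, objective 12.
Maximum is 18 at (a,b)=(0,3).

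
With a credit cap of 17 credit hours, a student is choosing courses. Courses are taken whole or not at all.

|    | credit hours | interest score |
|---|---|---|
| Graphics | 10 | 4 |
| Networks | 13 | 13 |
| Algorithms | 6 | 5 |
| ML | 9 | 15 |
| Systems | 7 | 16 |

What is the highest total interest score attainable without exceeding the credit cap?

31

Algorithms + Systems: credit hours 6 + 7 = 13 ≤ 17, interest score 5 + 16 = 21.
ML + Systems: credit hours 9 + 7 = 16 ≤ 17, interest score 15 + 16 = 31.
Best is ML and Systems with total interest score 31.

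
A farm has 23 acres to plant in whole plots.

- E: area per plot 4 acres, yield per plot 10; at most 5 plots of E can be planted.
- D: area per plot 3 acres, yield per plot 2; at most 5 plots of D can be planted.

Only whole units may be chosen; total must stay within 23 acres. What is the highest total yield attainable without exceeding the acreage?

52

5×E and 1×D: area 23 ≤ 23, yield 5·10 + 1·2 = 52.
5×E: area 20 ≤ 23, yield 5·10 = 50.
Best is 52.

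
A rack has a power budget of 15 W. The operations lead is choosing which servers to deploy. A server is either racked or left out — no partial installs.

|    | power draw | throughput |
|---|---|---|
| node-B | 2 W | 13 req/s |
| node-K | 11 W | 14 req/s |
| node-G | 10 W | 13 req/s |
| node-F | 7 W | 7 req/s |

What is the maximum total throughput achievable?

Take node-B and node-K: power draw 2 + 11 = 13 ≤ 15, throughput 13 + 14 = 27.
No other feasible combination does better.

27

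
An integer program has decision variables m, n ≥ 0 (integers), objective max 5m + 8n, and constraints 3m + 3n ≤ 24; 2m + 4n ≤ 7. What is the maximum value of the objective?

(m,n)=(3,0): 3·3+3·0=9≤24, 2·3+4·0=6≤7, objective 15.
(m,n)=(2,0): 3·2+3·0=6≤24, 2·2+4·0=4≤7, objective 10.
The best lattice point is (3,0), giving 15.

15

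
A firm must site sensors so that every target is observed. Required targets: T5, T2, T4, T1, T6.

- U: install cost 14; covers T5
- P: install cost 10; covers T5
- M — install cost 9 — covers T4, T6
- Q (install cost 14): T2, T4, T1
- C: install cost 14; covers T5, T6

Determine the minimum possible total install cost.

28

This is a weighted set-cover instance.
The greedy cost-per-new-target heuristic would pick M, Q, and P for 33, but a cheaper cover exists.
Choose Q and C: together they cover T5, T2, T4, T1, T6 — every target.
Total install cost: 14 + 14 = 28.
No cover costs less than 28.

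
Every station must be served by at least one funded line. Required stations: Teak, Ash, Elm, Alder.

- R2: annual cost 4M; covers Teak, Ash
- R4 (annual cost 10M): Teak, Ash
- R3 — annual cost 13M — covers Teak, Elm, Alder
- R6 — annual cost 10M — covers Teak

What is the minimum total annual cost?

Choose R2 and R3: together they cover Teak, Ash, Elm, Alder — every station.
Total annual cost: 4 + 13 = 17.

17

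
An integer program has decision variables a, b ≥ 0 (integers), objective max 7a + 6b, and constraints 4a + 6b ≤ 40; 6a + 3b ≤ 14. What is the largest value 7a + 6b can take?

(a,b)=(0,4) is feasible, giving 24.
(a,b)=(0,3) is feasible, giving 18.
No feasible integer point exceeds 24.

24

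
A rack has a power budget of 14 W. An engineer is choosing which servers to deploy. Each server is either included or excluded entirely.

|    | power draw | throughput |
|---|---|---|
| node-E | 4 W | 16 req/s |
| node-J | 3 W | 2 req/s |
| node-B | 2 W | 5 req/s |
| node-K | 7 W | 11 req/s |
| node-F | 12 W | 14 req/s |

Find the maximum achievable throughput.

Take node-E, node-B, and node-K: power draw 4 + 2 + 7 = 13 ≤ 14, throughput 16 + 5 + 11 = 32.
No other feasible combination does better.

32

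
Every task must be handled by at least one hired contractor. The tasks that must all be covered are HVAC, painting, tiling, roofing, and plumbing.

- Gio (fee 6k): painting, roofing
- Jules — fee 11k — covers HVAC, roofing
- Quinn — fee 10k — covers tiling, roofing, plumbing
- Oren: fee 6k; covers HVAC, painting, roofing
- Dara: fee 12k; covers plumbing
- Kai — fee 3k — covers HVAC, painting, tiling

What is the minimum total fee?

Choose Quinn and Kai: together they cover HVAC, painting, tiling, roofing, plumbing — every task.
Total fee: 10 + 3 = 13.

13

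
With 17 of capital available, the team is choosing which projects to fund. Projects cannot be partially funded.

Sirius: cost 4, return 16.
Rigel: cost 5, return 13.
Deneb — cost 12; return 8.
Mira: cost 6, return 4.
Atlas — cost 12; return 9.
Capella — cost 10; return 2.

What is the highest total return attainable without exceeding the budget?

33

Allowing fractional choices, the relaxed optimum would be about 35.0, but projects are indivisible.
Sirius + Rigel: cost 4 + 5 = 9 ≤ 17, return 16 + 13 = 29.
Sirius + Rigel + Mira: cost 4 + 5 + 6 = 15 ≤ 17, return 16 + 13 + 4 = 33.
Best is Sirius, Rigel, and Mira with total return 33.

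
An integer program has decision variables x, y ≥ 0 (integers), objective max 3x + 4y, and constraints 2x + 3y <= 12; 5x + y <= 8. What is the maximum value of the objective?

Relaxing integrality, the LP optimum is 16.31 at (x,y) = (0.923, 3.38), which is not an integer point.
(x,y)=(0,4) is feasible, giving 16.
(x,y)=(1,3) is feasible, giving 15.
(x,y)=(0,3) is feasible, giving 12.
Maximum is 16 at (x,y)=(0,4).

16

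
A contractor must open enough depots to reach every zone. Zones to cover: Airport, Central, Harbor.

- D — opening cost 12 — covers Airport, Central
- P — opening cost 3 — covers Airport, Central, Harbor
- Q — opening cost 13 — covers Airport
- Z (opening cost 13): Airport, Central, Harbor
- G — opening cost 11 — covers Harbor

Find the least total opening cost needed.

3

P alone covers Airport, Central, Harbor — every zone.
Total opening cost: 3.
No cover costs less than 3.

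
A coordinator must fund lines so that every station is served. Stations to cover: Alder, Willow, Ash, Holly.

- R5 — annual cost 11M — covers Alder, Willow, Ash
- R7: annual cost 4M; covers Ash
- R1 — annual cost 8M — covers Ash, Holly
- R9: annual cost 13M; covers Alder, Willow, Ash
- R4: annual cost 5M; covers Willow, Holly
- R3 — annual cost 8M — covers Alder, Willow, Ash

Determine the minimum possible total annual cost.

13

This is an integer covering problem.
Choose R4 and R3: together they cover Alder, Willow, Ash, Holly — every station.
Total annual cost: 5 + 8 = 13.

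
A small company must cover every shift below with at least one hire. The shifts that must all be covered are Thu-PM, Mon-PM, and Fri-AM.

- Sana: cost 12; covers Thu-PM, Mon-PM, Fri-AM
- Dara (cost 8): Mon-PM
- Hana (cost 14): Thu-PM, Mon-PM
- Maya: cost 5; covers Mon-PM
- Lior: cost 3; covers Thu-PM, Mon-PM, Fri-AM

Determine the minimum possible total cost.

3

Lior alone covers Thu-PM, Mon-PM, Fri-AM — every shift.
Total cost: 3.
No cover costs less than 3.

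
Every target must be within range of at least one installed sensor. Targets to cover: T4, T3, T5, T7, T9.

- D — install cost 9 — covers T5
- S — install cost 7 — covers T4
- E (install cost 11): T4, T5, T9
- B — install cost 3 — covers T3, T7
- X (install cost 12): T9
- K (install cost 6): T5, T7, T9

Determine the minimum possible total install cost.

Choose E and B: together they cover T4, T3, T5, T7, T9 — every target.
Total install cost: 11 + 3 = 14.

14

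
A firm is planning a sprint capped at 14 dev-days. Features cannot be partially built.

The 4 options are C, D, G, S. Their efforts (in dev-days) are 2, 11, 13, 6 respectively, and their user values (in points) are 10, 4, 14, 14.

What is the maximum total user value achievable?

Treat it as a binary knapsack problem.
S: effort 6 ≤ 14, user value 14.
C + S: effort 2 + 6 = 8 ≤ 14, user value 10 + 14 = 24.
Best is C and S with total user value 24.

24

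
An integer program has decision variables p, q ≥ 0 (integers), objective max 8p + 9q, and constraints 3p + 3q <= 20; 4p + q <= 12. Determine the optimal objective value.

54

(p,q)=(0,6) is feasible, giving 54.
(p,q)=(1,5) is feasible, giving 53.
(p,q)=(0,5) is feasible, giving 45.
No feasible integer point exceeds 54.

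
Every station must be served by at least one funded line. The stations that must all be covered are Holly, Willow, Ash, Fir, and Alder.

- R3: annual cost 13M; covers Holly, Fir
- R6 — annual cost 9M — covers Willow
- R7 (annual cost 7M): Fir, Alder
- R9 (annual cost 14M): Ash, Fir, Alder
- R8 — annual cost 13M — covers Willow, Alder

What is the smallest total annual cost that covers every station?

36

This is a weighted set-cover instance.
The greedy cost-per-new-station heuristic would pick R7, R6, R3, and R9 for 43, but a cheaper cover exists.
Choose R3, R6, and R9: together they cover Holly, Willow, Ash, Fir, Alder — every station.
Total annual cost: 13 + 9 + 14 = 36.
No cover costs less than 36.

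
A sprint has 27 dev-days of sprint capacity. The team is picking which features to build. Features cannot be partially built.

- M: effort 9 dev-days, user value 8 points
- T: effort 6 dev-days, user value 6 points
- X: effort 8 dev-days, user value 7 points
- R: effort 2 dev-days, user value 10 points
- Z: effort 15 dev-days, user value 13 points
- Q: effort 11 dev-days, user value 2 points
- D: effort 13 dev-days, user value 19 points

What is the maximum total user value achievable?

Allowing fractional choices, the relaxed optimum would be about 40.3, but features are indivisible.
M + R + D: effort 9 + 2 + 13 = 24 ≤ 27, user value 8 + 10 + 19 = 37.
T + R + D: effort 6 + 2 + 13 = 21 ≤ 27, user value 6 + 10 + 19 = 35.
X + R + D: effort 8 + 2 + 13 = 23 ≤ 27, user value 7 + 10 + 19 = 36.
Best is M, R, and D with total user value 37.

37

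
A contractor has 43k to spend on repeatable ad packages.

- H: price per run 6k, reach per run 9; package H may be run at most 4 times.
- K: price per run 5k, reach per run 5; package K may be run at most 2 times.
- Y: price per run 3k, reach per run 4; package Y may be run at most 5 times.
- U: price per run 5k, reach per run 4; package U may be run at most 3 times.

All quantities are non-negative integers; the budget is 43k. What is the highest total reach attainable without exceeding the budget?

Take 4×H, 2×K, and 3×Y: price 43 ≤ 43, reach 4·9 + 2·5 + 3·4 = 58.
H has the best ratio (9/6) and is taken to its limit of 4; remaining capacity is filled optimally with the others.

58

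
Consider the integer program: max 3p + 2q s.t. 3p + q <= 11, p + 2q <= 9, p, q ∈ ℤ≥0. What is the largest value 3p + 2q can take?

13

Relaxing integrality, the LP optimum is 14.20 at (p,q) = (2.6, 3.2), which is not an integer point.
(p,q)=(3,2) is feasible, giving 13.
(p,q)=(2,3) is feasible, giving 12.
(p,q)=(3,1) is feasible, giving 11.
Maximum is 13 at (p,q)=(3,2).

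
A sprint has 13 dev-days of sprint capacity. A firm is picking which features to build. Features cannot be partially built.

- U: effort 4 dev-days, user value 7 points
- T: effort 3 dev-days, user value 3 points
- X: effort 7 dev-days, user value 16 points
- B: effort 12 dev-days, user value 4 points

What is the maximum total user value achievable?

Allowing fractional choices, the relaxed optimum would be about 25.0, but features are indivisible.
X: effort 7 ≤ 13, user value 16.
U + X: effort 4 + 7 = 11 ≤ 13, user value 7 + 16 = 23.
T + X: effort 3 + 7 = 10 ≤ 13, user value 3 + 16 = 19.
Best is U and X with total user value 23.

23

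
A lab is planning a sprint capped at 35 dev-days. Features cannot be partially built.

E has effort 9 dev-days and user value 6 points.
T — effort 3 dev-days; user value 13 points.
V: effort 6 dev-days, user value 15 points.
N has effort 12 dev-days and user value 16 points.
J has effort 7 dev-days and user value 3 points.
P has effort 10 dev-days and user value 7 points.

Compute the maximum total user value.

Treat it as a binary knapsack problem.
T + V + N + J: effort 3 + 6 + 12 + 7 = 28 ≤ 35, user value 13 + 15 + 16 + 3 = 47.
T + V + N + P: effort 3 + 6 + 12 + 10 = 31 ≤ 35, user value 13 + 15 + 16 + 7 = 51.
E + T + V + N: effort 9 + 3 + 6 + 12 = 30 ≤ 35, user value 6 + 13 + 15 + 16 = 50.
Best is T, V, N, and P with total user value 51.

51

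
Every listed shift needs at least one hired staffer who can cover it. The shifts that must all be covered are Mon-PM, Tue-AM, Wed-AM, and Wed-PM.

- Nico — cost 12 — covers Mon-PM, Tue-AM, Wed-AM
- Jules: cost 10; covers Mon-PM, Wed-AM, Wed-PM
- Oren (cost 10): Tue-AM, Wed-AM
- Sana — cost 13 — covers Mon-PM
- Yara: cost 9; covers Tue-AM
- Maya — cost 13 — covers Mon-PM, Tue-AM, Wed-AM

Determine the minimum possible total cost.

Choose Jules and Yara: together they cover Mon-PM, Tue-AM, Wed-AM, Wed-PM — every shift.
Total cost: 10 + 9 = 19.
No cover costs less than 19.

19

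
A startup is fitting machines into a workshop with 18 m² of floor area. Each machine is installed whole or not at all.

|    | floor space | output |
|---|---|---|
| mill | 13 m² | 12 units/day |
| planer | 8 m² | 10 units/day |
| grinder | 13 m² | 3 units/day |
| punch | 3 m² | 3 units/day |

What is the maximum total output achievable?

15

This is an integer program with binary decision variables.
Allowing fractional choices, the relaxed optimum would be about 19.5, but machines are indivisible.
planer + punch: floor space 8 + 3 = 11 ≤ 18, output 10 + 3 = 13.
mill + punch: floor space 13 + 3 = 16 ≤ 18, output 12 + 3 = 15.
Best is mill and punch with total output 15.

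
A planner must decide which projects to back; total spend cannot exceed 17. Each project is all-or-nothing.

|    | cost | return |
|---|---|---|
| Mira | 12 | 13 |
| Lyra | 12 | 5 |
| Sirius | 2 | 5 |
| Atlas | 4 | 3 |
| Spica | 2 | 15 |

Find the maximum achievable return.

33

Allowing fractional choices, the relaxed optimum would be about 33.8, but projects are indivisible.
Mira + Sirius + Spica: cost 12 + 2 + 2 = 16 ≤ 17, return 13 + 5 + 15 = 33.
Lyra + Sirius + Spica: cost 12 + 2 + 2 = 16 ≤ 17, return 5 + 5 + 15 = 25.
Mira + Spica: cost 12 + 2 = 14 ≤ 17, return 13 + 15 = 28.
Best is Mira, Sirius, and Spica with total return 33.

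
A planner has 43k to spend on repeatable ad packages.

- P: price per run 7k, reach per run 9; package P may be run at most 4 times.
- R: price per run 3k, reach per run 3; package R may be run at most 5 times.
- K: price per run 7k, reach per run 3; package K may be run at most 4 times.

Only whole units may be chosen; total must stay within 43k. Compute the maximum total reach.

This is a bounded integer knapsack.
Take 4×P and 5×R: price 43 ≤ 43, reach 4·9 + 5·3 = 51.
P has the best ratio (9/7) and is taken to its limit of 4; remaining capacity is filled optimally with the others.

51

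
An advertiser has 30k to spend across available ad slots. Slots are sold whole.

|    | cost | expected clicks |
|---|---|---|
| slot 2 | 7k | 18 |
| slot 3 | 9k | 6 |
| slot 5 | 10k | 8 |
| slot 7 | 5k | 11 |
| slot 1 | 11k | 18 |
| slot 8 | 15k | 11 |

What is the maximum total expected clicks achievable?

47

slot 2 + slot 7 + slot 1: cost 7 + 5 + 11 = 23 ≤ 30, expected clicks 18 + 11 + 18 = 47.
slot 2 + slot 5 + slot 1: cost 7 + 10 + 11 = 28 ≤ 30, expected clicks 18 + 8 + 18 = 44.
slot 2 + slot 3 + slot 1: cost 7 + 9 + 11 = 27 ≤ 30, expected clicks 18 + 6 + 18 = 42.
Best is slot 2, slot 7, and slot 1 with total expected clicks 47.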